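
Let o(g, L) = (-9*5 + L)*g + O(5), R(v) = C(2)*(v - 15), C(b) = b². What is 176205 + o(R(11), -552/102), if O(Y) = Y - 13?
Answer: 3009061/17 ≈ 1.7700e+5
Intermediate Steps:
O(Y) = -13 + Y
R(v) = -60 + 4*v (R(v) = 2²*(v - 15) = 4*(-15 + v) = -60 + 4*v)
o(g, L) = -8 + g*(-45 + L) (o(g, L) = (-9*5 + L)*g + (-13 + 5) = (-45 + L)*g - 8 = g*(-45 + L) - 8 = -8 + g*(-45 + L))
176205 + o(R(11), -552/102) = 176205 + (-8 - 45*(-60 + 4*11) + (-552/102)*(-60 + 4*11)) = 176205 + (-8 - 45*(-60 + 44) + (-552*1/102)*(-60 + 44)) = 176205 + (-8 - 45*(-16) - 92/17*(-16)) = 176205 + (-8 + 720 + 1472/17) = 176205 + 13576/17 = 3009061/17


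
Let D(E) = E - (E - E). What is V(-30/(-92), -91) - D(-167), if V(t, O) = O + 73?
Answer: 149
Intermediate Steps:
V(t, O) = 73 + O
D(E) = E (D(E) = E - 1*0 = E + 0 = E)
V(-30/(-92), -91) - D(-167) = (73 - 91) - 1*(-167) = -18 + 167 = 149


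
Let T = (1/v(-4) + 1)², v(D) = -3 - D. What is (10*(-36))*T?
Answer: -1440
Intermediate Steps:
T = 4 (T = (1/(-3 - 1*(-4)) + 1)² = (1/(-3 + 4) + 1)² = (1/1 + 1)² = (1 + 1)² = 2² = 4)
(10*(-36))*T = (10*(-36))*4 = -360*4 = -1440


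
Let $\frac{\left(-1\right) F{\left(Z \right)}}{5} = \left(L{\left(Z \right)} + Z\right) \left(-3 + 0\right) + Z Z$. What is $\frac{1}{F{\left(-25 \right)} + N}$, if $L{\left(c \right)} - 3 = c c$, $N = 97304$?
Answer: $\frac{1}{103224} \approx 9.6877 \cdot 10^{-6}$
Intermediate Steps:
$L{\left(c \right)} = 3 + c^{2}$ ($L{\left(c \right)} = 3 + c c = 3 + c^{2}$)
$F{\left(Z \right)} = 45 + 10 Z^{2} + 15 Z$ ($F{\left(Z \right)} = - 5 \left(\left(\left(3 + Z^{2}\right) + Z\right) \left(-3 + 0\right) + Z Z\right) = - 5 \left(\left(3 + Z + Z^{2}\right) \left(-3\right) + Z^{2}\right) = - 5 \left(\left(-9 - 3 Z - 3 Z^{2}\right) + Z^{2}\right) = - 5 \left(-9 - 3 Z - 2 Z^{2}\right) = 45 + 10 Z^{2} + 15 Z$)
$\frac{1}{F{\left(-25 \right)} + N} = \frac{1}{\left(45 + 10 \left(-25\right)^{2} + 15 \left(-25\right)\right) + 97304} = \frac{1}{\left(45 + 10 \cdot 625 - 375\right) + 97304} = \frac{1}{\left(45 + 6250 - 375\right) + 97304} = \frac{1}{5920 + 97304} = \frac{1}{103224}$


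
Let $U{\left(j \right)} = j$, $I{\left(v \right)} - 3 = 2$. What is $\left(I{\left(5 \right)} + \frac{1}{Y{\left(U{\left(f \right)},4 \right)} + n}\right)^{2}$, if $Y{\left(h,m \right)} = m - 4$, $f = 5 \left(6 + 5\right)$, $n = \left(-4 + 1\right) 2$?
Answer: $\frac{841}{36} \approx 23.361$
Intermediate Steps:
$n = -6$ ($n = \left(-3\right) 2 = -6$)
$I{\left(v \right)} = 5$ ($I{\left(v \right)} = 3 + 2 = 5$)
$f = 55$ ($f = 5 \cdot 11 = 55$)
$Y{\left(h,m \right)} = -4 + m$
$\left(I{\left(5 \right)} + \frac{1}{Y{\left(U{\left(f \right)},4 \right)} + n}\right)^{2} = \left(5 + \frac{1}{\left(-4 + 4\right) - 6}\right)^{2} = \left(5 + \frac{1}{0 - 6}\right)^{2} = \left(5 + \frac{1}{-6}\right)^{2} = \left(5 - \frac{1}{6}\right)^{2} = \left(\frac{29}{6}\right)^{2} = \frac{841}{36}$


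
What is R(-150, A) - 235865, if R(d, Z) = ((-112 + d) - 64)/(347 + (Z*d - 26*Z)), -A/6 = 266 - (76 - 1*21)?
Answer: -52636341321/223163 ≈ -2.3587e+5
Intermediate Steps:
A = -1266 (A = -6*(266 - (76 - 1*21)) = -6*(266 - (76 - 21)) = -6*(266 - 1*55) = -6*(266 - 55) = -6*211 = -1266)
R(d, Z) = (-176 + d)/(347 - 26*Z + Z*d) (R(d, Z) = (-176 + d)/(347 + (-26*Z + Z*d)) = (-176 + d)/(347 - 26*Z + Z*d))
R(-150, A) - 235865 = (-176 - 150)/(347 - 26*(-1266) - 1266*(-150)) - 235865 = -326/(347 + 32916 + 189900) - 235865 = -326/223163 - 235865 = -52636341321/223163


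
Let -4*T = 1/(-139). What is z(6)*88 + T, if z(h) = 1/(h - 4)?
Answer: 24465/556 ≈ 44.002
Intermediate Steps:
T = 1/556 (T = -¼/(-139) = -¼*(-1/139) = 1/556 ≈ 0.0017986)
z(h) = 1/(-4 + h)
z(6)*88 + T = 88/(-4 + 6) + 1/556 = 88/2 + 1/556 = (½)*88 + 1/556 = 44 + 1/556 = 24465/556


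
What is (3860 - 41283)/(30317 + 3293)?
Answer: -37423/33610 ≈ -1.1134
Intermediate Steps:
(3860 - 41283)/(30317 + 3293) = -37423/33610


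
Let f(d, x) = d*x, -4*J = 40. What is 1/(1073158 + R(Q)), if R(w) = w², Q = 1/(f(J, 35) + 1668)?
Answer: 1737124/1864208517593 ≈ 9.3183e-7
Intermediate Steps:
J = -10 (J = -¼*40 = -10)
Q = 1/1318 (Q = 1/(-10*35 + 1668) = 1/(-350 + 1668) = 1/1318 ≈ 0.00075873)
1/(1073158 + R(Q)) = 1/(1073158 + (1/1318)²) = 1/(1073158 + 1/1737124) = 1/(1864208517593/1737124) = 1737124/1864208517593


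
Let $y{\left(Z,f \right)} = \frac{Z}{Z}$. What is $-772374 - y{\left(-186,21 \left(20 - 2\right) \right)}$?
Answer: $-772375$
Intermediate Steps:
$y{\left(Z,f \right)} = 1$
$-772374 - y{\left(-186,21 \left(20 - 2\right) \right)} = -772374 - 1 = -772375$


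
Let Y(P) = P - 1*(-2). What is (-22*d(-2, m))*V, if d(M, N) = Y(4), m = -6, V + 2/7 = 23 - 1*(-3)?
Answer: -23760/7 ≈ -3394.3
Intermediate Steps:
V = 180/7 (V = -2/7 + (23 - 1*(-3)) = -2/7 + (23 + 3) = -2/7 + 26 = 180/7 ≈ 25.714)
Y(P) = 2 + P (Y(P) = P + 2 = 2 + P)
d(M, N) = 6 (d(M, N) = 2 + 4 = 6)
(-22*d(-2, m))*V = -22*6*(180/7) = -132*180/7 = -23760/7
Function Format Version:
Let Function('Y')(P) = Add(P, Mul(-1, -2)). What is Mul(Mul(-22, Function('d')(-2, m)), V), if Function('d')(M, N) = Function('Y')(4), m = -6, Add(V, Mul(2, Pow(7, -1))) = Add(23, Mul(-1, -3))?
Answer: Rational(-23760, 7) ≈ -3394.3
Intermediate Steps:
V = Rational(180, 7) (V = Add(Rational(-2, 7), Add(23, Mul(-1, -3))) = Add(Rational(-2, 7), Add(23, 3)) = Add(Rational(-2, 7), 26) = Rational(180, 7) ≈ 25.714)
Function('Y')(P) = Add(2, P) (Function('Y')(P) = Add(P, 2) = Add(2, P))
Function('d')(M, N) = 6 (Function('d')(M, N) = Add(2, 4) = 6)
Mul(Mul(-22, Function('d')(-2, m)), V) = Mul(Mul(-22, 6), Rational(180, 7)) = Mul(-132, Rational(180, 7)) = Rational(-23760, 7)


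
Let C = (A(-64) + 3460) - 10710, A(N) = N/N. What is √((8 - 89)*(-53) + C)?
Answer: 2*I*√739 ≈ 54.369*I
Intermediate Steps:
A(N) = 1
C = -7249 (C = (1 + 3460) - 10710 = 3461 - 10710 = -7249)
√((8 - 89)*(-53) + C) = √((8 - 89)*(-53) - 7249) = √(-81*(-53) - 7249) = √(4293 - 7249) = √(-2956) = 2*I*√739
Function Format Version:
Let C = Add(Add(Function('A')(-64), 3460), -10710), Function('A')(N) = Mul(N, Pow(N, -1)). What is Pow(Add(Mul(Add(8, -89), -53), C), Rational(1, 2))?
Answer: Mul(2, I, Pow(739, Rational(1, 2))) ≈ Mul(54.369, I)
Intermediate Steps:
Function('A')(N) = 1
C = -7249 (C = Add(Add(1, 3460), -10710) = Add(3461, -10710) = -7249)
Pow(Add(Mul(Add(8, -89), -53), C), Rational(1, 2)) = Pow(Add(Mul(Add(8, -89), -53), -7249), Rational(1, 2)) = Pow(Add(Mul(-81, -53), -7249), Rational(1, 2)) = Pow(Add(4293, -7249), Rational(1, 2)) = Pow(-2956, Rational(1, 2)) = Mul(2, I, Pow(739, Rational(1, 2)))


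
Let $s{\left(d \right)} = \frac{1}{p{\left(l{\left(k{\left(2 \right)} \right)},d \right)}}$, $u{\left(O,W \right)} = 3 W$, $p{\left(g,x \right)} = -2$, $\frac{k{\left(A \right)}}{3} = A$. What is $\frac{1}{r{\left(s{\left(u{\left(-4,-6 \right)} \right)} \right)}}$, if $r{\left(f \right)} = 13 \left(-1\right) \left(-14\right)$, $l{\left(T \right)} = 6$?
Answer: $\frac{1}{182} \approx 0.0054945$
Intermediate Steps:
$k{\left(A \right)} = 3 A$
$s{\left(d \right)} = - \frac{1}{2}$ ($s{\left(d \right)} = \frac{1}{-2} = - \frac{1}{2}$)
$r{\left(f \right)} = 182$ ($r{\left(f \right)} = \left(-13\right) \left(-14\right) = 182$)
$\frac{1}{r{\left(s{\left(u{\left(-4,-6 \right)} \right)} \right)}} = \frac{1}{182}$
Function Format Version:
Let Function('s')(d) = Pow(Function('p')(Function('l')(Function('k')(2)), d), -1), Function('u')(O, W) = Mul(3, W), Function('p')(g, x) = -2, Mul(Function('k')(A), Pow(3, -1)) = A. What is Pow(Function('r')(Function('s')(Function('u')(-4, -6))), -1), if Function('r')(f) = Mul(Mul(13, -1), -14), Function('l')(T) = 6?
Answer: Rational(1, 182) ≈ 0.0054945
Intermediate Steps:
Function('k')(A) = Mul(3, A)
Function('s')(d) = Rational(-1, 2) (Function('s')(d) = Pow(-2, -1) = Rational(-1, 2))
Function('r')(f) = 182 (Function('r')(f) = Mul(-13, -14) = 182)
Pow(Function('r')(Function('s')(Function('u')(-4, -6))), -1) = Pow(182, -1) = Rational(1, 182)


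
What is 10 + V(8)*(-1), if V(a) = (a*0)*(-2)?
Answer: 10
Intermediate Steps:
V(a) = 0 (V(a) = 0*(-2) = 0)
10 + V(8)*(-1) = 10 + 0*(-1) = 10 + 0 = 10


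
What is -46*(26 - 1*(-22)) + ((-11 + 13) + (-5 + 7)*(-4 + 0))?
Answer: -2214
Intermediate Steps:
-46*(26 - 1*(-22)) + ((-11 + 13) + (-5 + 7)*(-4 + 0)) = -46*(26 + 22) + (2 + 2*(-4)) = -46*48 + (2 - 8) = -2208 - 6 = -2214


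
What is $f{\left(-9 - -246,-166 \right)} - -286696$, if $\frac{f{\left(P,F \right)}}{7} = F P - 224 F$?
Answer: $271590$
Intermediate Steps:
$f{\left(P,F \right)} = - 1568 F + 7 F P$ ($f{\left(P,F \right)} = 7 \left(F P - 224 F\right) = 7 \left(- 224 F + F P\right) = - 1568 F + 7 F P$)
$f{\left(-9 - -246,-166 \right)} - -286696 = 7 \left(-166\right) \left(-224 - -237\right) - -286696 = 7 \left(-166\right) \left(-224 + \left(-9 + 246\right)\right) + 286696 = 7 \left(-166\right) \left(-224 + 237\right) + 286696 = 7 \left(-166\right) 13 + 286696 = -15106 + 286696 = 271590$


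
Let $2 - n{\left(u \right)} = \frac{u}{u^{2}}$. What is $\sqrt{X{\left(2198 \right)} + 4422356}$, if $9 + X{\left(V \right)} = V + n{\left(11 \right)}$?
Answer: $\frac{8 \sqrt{8365159}}{11} \approx 2103.5$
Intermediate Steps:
$n{\left(u \right)} = 2 - \frac{1}{u}$ ($n{\left(u \right)} = 2 - \frac{u}{u^{2}} = 2 - \frac{1}{u}$)
$X{\left(V \right)} = - \frac{78}{11} + V$ ($X{\left(V \right)} = -9 + \left(V + \left(2 - \frac{1}{11}\right)\right) = -9 + \left(V + \frac{21}{11}\right) = -9 + \left(\frac{21}{11} + V\right) = - \frac{78}{11} + V$)
$\sqrt{X{\left(2198 \right)} + 4422356} = \sqrt{\left(- \frac{78}{11} + 2198\right) + 4422356} = \sqrt{\frac{24100}{11} + 4422356} = \sqrt{\frac{48670016}{11}} = \frac{8 \sqrt{8365159}}{11}$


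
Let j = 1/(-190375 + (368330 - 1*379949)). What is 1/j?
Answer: -201994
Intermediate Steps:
j = -1/201994 (j = 1/(-190375 + (368330 - 379949)) = 1/(-190375 - 11619) = 1/(-201994) = -1/201994 ≈ -4.9506e-6)
1/j = 1/(-1/201994) = -201994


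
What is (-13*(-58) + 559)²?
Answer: 1723969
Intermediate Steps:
(-13*(-58) + 559)² = (754 + 559)² = 1313² = 1723969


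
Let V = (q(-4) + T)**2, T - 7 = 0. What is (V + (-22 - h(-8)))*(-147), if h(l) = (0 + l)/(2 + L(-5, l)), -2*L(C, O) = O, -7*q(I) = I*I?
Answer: -229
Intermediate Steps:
q(I) = -I**2/7 (q(I) = -I*I/7 = -I**2/7)
L(C, O) = -O/2
T = 7 (T = 7 + 0 = 7)
h(l) = l/(2 - l/2) (h(l) = (0 + l)/(2 - l/2) = l/(2 - l/2))
V = 1089/49 (V = (-1/7*(-4)**2 + 7)**2 = (-1/7*16 + 7)**2 = (-16/7 + 7)**2 = (33/7)**2 = 1089/49 ≈ 22.224)
(V + (-22 - h(-8)))*(-147) = (1089/49 + (-22 - (-2)*(-8)/(-4 - 8)))*(-147) = (1089/49 + (-22 - (-2)*(-8)/(-12)))*(-147) = (1089/49 + (-22 - (-2)*(-8)*(-1)/12))*(-147) = (1089/49 + (-22 - 1*(-4/3)))*(-147) = (1089/49 + (-22 + 4/3))*(-147) = (1089/49 - 62/3)*(-147) = (229/147)*(-147) = -229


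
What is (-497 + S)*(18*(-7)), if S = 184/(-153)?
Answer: 1067150/17 ≈ 62774.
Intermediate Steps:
S = -184/153 (S = 184*(-1/153) = -184/153 ≈ -1.2026)
(-497 + S)*(18*(-7)) = (-497 - 184/153)*(18*(-7)) = -76225/153*(-126) = 1067150/17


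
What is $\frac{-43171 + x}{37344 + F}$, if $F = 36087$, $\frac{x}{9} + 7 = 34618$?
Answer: $\frac{268328}{73431} \approx 3.6542$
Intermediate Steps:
$x = 311499$ ($x = -63 + 9 \cdot 34618 = -63 + 311562 = 311499$)
$\frac{-43171 + x}{37344 + F} = \frac{-43171 + 311499}{37344 + 36087} = \frac{268328}{73431}$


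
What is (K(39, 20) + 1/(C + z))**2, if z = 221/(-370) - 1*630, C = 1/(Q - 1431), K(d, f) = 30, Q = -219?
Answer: 333436381934645025/370524039498001 ≈ 899.91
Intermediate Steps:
C = -1/1650 (C = 1/(-219 - 1431) = 1/(-1650) = -1/1650 ≈ -0.00060606)
z = -233321/370 (z = 221*(-1/370) - 630 = -221/370 - 630 = -233321/370 ≈ -630.60)
(K(39, 20) + 1/(C + z))**2 = (30 + 1/(-1/1650 - 233321/370))**2 = (30 + 1/(-19249001/30525))**2 = (30 - 30525/19249001)**2 = (577439505/19249001)**2 = 333436381934645025/370524039498001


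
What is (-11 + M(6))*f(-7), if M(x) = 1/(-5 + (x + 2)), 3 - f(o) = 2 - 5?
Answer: -64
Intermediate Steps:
f(o) = 6 (f(o) = 3 - (2 - 5) = 3 - 1*(-3) = 3 + 3 = 6)
M(x) = 1/(-3 + x) (M(x) = 1/(-5 + (2 + x)) = 1/(-3 + x))
(-11 + M(6))*f(-7) = (-11 + 1/(-3 + 6))*6 = (-11 + 1/3)*6 = (-11 + ⅓)*6 = -32/3*6 = -64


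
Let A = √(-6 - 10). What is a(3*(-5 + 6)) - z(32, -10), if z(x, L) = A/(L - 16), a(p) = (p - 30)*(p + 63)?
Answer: -1782 + 2*I/13 ≈ -1782.0 + 0.15385*I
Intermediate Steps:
A = 4*I (A = √(-16) = 4*I ≈ 4.0*I)
a(p) = (-30 + p)*(63 + p)
z(x, L) = 4*I/(-16 + L) (z(x, L) = (4*I)/(L - 16) = (4*I)/(-16 + L) = 4*I/(-16 + L))
a(3*(-5 + 6)) - z(32, -10) = (-1890 + (3*(-5 + 6))² + 33*(3*(-5 + 6))) - 4*I/(-16 - 10) = (-1890 + (3*1)² + 33*(3*1)) - 4*I/(-26) = (-1890 + 3² + 33*3) - 4*I*(-1)/26 = (-1890 + 9 + 99) - (-2)*I/13 = -1782 + 2*I/13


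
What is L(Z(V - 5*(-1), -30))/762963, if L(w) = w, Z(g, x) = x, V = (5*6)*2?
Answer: -10/254321 ≈ -3.9320e-5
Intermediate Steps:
V = 60 (V = 30*2 = 60)
L(Z(V - 5*(-1), -30))/762963 = -30/762963 = -30*1/762963 = -10/254321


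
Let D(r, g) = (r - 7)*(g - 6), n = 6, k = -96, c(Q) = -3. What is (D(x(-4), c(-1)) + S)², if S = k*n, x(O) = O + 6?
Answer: 281961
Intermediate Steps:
x(O) = 6 + O
D(r, g) = (-7 + r)*(-6 + g)
S = -576 (S = -96*6 = -576)
(D(x(-4), c(-1)) + S)² = ((42 - 7*(-3) - 6*(6 - 4) - 3*(6 - 4)) - 576)² = ((42 + 21 - 6*2 - 3*2) - 576)² = ((42 + 21 - 12 - 6) - 576)² = (45 - 576)² = (-531)² = 281961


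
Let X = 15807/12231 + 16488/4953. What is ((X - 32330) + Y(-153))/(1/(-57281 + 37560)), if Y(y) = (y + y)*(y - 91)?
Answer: -432324727917893/517779 ≈ -8.3496e+8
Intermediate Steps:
Y(y) = 2*y*(-91 + y) (Y(y) = (2*y)*(-91 + y) = 2*y*(-91 + y))
X = 31106311/6731127 (X = 15807*(1/12231) + 16488*(1/4953) = 5269/4077 + 5496/1651 = 31106311/6731127 ≈ 4.6213)
((X - 32330) + Y(-153))/(1/(-57281 + 37560)) = ((31106311/6731127 - 32330) + 2*(-153)*(-91 - 153))/(1/(-57281 + 37560)) = (-217586229599/6731127 + 2*(-153)*(-244))/(1/(-19721)) = (-217586229599/6731127 + 74664)/(-1/19721) = (284986636729/6731127)*(-19721) = -432324727917893/517779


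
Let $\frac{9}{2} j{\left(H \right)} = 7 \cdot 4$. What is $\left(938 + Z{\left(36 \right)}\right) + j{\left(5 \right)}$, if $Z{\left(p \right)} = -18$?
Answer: $\frac{8336}{9} \approx 926.22$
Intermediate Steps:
$j{\left(H \right)} = \frac{56}{9}$ ($j{\left(H \right)} = \frac{2 \cdot 7 \cdot 4}{9} = \frac{2}{9} \cdot 28 = \frac{56}{9}$)
$\left(938 + Z{\left(36 \right)}\right) + j{\left(5 \right)} = \left(938 - 18\right) + \frac{56}{9} = 920 + \frac{56}{9} = \frac{8336}{9}$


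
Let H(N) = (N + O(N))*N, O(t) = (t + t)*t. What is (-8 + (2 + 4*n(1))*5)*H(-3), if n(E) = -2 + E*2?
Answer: -90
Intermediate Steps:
O(t) = 2*t**2 (O(t) = (2*t)*t = 2*t**2)
H(N) = N*(N + 2*N**2) (H(N) = (N + 2*N**2)*N = N*(N + 2*N**2))
n(E) = -2 + 2*E
(-8 + (2 + 4*n(1))*5)*H(-3) = (-8 + (2 + 4*(-2 + 2*1))*5)*((-3)**2*(1 + 2*(-3))) = (-8 + (2 + 4*(-2 + 2))*5)*(9*(1 - 6)) = (-8 + (2 + 4*0)*5)*(9*(-5)) = (-8 + (2 + 0)*5)*(-45) = (-8 + 2*5)*(-45) = (-8 + 10)*(-45) = 2*(-45) = -90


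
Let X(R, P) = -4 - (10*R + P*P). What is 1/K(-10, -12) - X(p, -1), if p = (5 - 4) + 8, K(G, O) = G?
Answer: 949/10 ≈ 94.900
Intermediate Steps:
p = 9 (p = 1 + 8 = 9)
X(R, P) = -4 - P² - 10*R (X(R, P) = -4 - (10*R + P²) = -4 - (P² + 10*R) = -4 + (-P² - 10*R) = -4 - P² - 10*R)
1/K(-10, -12) - X(p, -1) = 1/(-10) - (-4 - 1*(-1)² - 10*9) = -⅒ - (-4 - 1*1 - 90) = -⅒ - (-4 - 1 - 90) = -⅒ - 1*(-95) = -⅒ + 95 = 949/10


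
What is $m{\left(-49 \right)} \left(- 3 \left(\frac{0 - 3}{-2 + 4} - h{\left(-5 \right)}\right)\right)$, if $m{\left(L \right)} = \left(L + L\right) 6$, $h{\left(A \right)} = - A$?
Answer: $-11466$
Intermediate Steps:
$m{\left(L \right)} = 12 L$ ($m{\left(L \right)} = 2 L 6 = 12 L$)
$m{\left(-49 \right)} \left(- 3 \left(\frac{0 - 3}{-2 + 4} - h{\left(-5 \right)}\right)\right) = 12 \left(-49\right) \left(- 3 \left(\frac{0 - 3}{-2 + 4} - \left(-1\right) \left(-5\right)\right)\right) = - 588 \left(- 3 \left(- \frac{3}{2} - 5\right)\right) = - 588 \left(\left(-3\right) \left(- \frac{13}{2}\right)\right) = \left(-588\right) \frac{39}{2} = -11466$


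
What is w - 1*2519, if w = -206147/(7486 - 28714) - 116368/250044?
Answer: -1110134188837/442327836 ≈ -2509.8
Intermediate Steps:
w = 4089630047/442327836 (w = -206147/(-21228) - 116368*1/250044 = -206147*(-1/21228) - 29092/62511 = 206147/21228 - 29092/62511 = 4089630047/442327836 ≈ 9.2457)
w - 1*2519 = 4089630047/442327836 - 1*2519 = 4089630047/442327836 - 2519 = -1110134188837/442327836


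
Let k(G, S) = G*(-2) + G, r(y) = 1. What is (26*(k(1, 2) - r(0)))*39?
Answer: -2028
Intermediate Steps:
k(G, S) = -G (k(G, S) = -2*G + G = -G)
(26*(k(1, 2) - r(0)))*39 = (26*(-1*1 - 1*1))*39 = (26*(-1 - 1))*39 = (26*(-2))*39 = -52*39 = -2028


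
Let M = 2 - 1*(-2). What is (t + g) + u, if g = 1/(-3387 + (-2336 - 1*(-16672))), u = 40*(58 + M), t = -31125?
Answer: -313634104/10949 ≈ -28645.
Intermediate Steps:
M = 4 (M = 2 + 2 = 4)
u = 2480 (u = 40*(58 + 4) = 40*62 = 2480)
g = 1/10949 (g = 1/(-3387 + (-2336 + 16672)) = 1/(-3387 + 14336) = 1/10949 ≈ 9.1332e-5)
(t + g) + u = (-31125 + 1/10949) + 2480 = -340787624/10949 + 2480 = -313634104/10949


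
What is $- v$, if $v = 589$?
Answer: $-589$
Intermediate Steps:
$- v = \left(-1\right) 589 = -589$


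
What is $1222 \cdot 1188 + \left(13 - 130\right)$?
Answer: $1451619$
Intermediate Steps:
$1222 \cdot 1188 + \left(13 - 130\right) = 1451736 + \left(13 - 130\right) = 1451736 - 117 = 1451619$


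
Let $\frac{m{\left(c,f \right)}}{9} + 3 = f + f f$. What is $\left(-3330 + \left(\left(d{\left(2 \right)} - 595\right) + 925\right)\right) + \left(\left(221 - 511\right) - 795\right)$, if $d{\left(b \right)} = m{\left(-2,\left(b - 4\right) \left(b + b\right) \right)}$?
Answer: $-3608$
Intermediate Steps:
$m{\left(c,f \right)} = -27 + 9 f + 9 f^{2}$ ($m{\left(c,f \right)} = -27 + 9 \left(f + f f\right) = -27 + 9 \left(f + f^{2}\right) = -27 + \left(9 f + 9 f^{2}\right) = -27 + 9 f + 9 f^{2}$)
$d{\left(b \right)} = -27 + 18 b \left(-4 + b\right) + 36 b^{2} \left(-4 + b\right)^{2}$ ($d{\left(b \right)} = -27 + 9 \left(b - 4\right) \left(b + b\right) + 9 \left(\left(b - 4\right) \left(b + b\right)\right)^{2} = -27 + 9 \left(-4 + b\right) 2 b + 9 \left(\left(-4 + b\right) 2 b\right)^{2} = -27 + 9 \cdot 2 b \left(-4 + b\right) + 9 \left(2 b \left(-4 + b\right)\right)^{2} = -27 + 18 b \left(-4 + b\right) + 9 \cdot 4 b^{2} \left(-4 + b\right)^{2} = -27 + 18 b \left(-4 + b\right) + 36 b^{2} \left(-4 + b\right)^{2}$)
$\left(-3330 + \left(\left(d{\left(2 \right)} - 595\right) + 925\right)\right) + \left(\left(221 - 511\right) - 795\right) = \left(-3330 - \left(-303 - 36 \left(-4 + 2\right) - 36 \cdot 2^{2} \left(-4 + 2\right)^{2}\right)\right) + \left(\left(221 - 511\right) - 795\right) = \left(-3330 + \left(\left(\left(-27 + 18 \cdot 2 \left(-2\right) + 36 \cdot 4 \left(-2\right)^{2}\right) - 595\right) + 925\right)\right) - 1085 = \left(-3330 + \left(\left(\left(-27 - 72 + 36 \cdot 4 \cdot 4\right) - 595\right) + 925\right)\right) - 1085 = \left(-3330 + \left(\left(\left(-27 - 72 + 576\right) - 595\right) + 925\right)\right) - 1085 = \left(-3330 + \left(\left(477 - 595\right) + 925\right)\right) - 1085 = \left(-3330 + \left(-118 + 925\right)\right) - 1085 = \left(-3330 + 807\right) - 1085 = -2523 - 1085 = -3608$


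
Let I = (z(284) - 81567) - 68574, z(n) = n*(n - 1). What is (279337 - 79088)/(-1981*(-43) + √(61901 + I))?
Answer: 2436830081/1036593051 - 57214*I*√1967/1036593051 ≈ 2.3508 - 0.0024479*I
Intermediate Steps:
z(n) = n*(-1 + n)
I = -69769 (I = (284*(-1 + 284) - 81567) - 68574 = (284*283 - 81567) - 68574 = (80372 - 81567) - 68574 = -1195 - 68574 = -69769)
(279337 - 79088)/(-1981*(-43) + √(61901 + I)) = (279337 - 79088)/(-1981*(-43) + √(61901 - 69769)) = 200249/(85183 + √(-7868)) = 200249/(85183 + 2*I*√1967)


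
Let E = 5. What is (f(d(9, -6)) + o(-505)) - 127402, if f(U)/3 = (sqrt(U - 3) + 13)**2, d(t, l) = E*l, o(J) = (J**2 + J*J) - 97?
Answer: 382959 + 78*I*sqrt(33) ≈ 3.8296e+5 + 448.08*I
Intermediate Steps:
o(J) = -97 + 2*J**2 (o(J) = (J**2 + J**2) - 97 = 2*J**2 - 97 = -97 + 2*J**2)
d(t, l) = 5*l
f(U) = 3*(13 + sqrt(-3 + U))**2 (f(U) = 3*(sqrt(U - 3) + 13)**2 = 3*(sqrt(-3 + U) + 13)**2 = 3*(13 + sqrt(-3 + U))**2)
(f(d(9, -6)) + o(-505)) - 127402 = (3*(13 + sqrt(-3 + 5*(-6)))**2 + (-97 + 2*(-505)**2)) - 127402 = (3*(13 + sqrt(-3 - 30))**2 + (-97 + 2*255025)) - 127402 = (3*(13 + sqrt(-33))**2 + (-97 + 510050)) - 127402 = (3*(13 + I*sqrt(33))**2 + 509953) - 127402 = (509953 + 3*(13 + I*sqrt(33))**2) - 127402 = 382551 + 3*(13 + I*sqrt(33))**2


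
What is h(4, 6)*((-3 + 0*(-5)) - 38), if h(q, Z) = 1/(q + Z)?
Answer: -41/10 ≈ -4.1000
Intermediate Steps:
h(q, Z) = 1/(Z + q)
h(4, 6)*((-3 + 0*(-5)) - 38) = ((-3 + 0*(-5)) - 38)/(6 + 4) = ((-3 + 0) - 38)/10 = (-3 - 38)/10 = (⅒)*(-41) = -41/10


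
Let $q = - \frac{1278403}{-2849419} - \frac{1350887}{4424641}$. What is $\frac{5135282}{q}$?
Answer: $\frac{32371934802478917139}{903615621835} \approx 3.5825 \cdot 10^{7}$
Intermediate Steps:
$q = \frac{1807231243670}{12607656133579}$ ($q = \left(-1278403\right) \left(- \frac{1}{2849419}\right) - \frac{1350887}{4424641} = \frac{1278403}{2849419} - \frac{1350887}{4424641} = \frac{1807231243670}{12607656133579} \approx 0.14334$)
$\frac{5135282}{q} = \frac{5135282}{\frac{1807231243670}{12607656133579}} = 5135282 \cdot \frac{12607656133579}{1807231243670} = \frac{32371934802478917139}{903615621835}$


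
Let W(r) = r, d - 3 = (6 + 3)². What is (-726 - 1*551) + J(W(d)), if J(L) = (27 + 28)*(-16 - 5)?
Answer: -2432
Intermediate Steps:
d = 84 (d = 3 + (6 + 3)² = 3 + 9² = 3 + 81 = 84)
J(L) = -1155 (J(L) = 55*(-21) = -1155)
(-726 - 1*551) + J(W(d)) = (-726 - 1*551) - 1155 = (-726 - 551) - 1155 = -1277 - 1155 = -2432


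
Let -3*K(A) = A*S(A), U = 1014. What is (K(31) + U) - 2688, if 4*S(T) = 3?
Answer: -6727/4 ≈ -1681.8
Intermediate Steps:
S(T) = 3/4 (S(T) = (1/4)*3 = 3/4)
K(A) = -A/4 (K(A) = -A*3/(3*4) = -A/4)
(K(31) + U) - 2688 = (-1/4*31 + 1014) - 2688 = (-31/4 + 1014) - 2688 = 4025/4 - 2688 = -6727/4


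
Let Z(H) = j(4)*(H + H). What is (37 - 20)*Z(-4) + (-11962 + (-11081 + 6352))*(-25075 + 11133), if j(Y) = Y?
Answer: 232705378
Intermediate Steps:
Z(H) = 8*H (Z(H) = 4*(H + H) = 4*(2*H) = 8*H)
(37 - 20)*Z(-4) + (-11962 + (-11081 + 6352))*(-25075 + 11133) = (37 - 20)*(8*(-4)) + (-11962 + (-11081 + 6352))*(-25075 + 11133) = 17*(-32) + (-11962 - 4729)*(-13942) = -544 - 16691*(-13942) = -544 + 232705922 = 232705378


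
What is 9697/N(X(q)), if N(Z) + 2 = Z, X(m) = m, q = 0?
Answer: -9697/2 ≈ -4848.5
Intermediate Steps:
N(Z) = -2 + Z
9697/N(X(q)) = 9697/(-2 + 0) = 9697/(-2) = 9697*(-½) = -9697/2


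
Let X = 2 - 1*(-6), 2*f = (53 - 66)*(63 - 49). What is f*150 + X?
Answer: -13642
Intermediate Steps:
f = -91 (f = ((53 - 66)*(63 - 49))/2 = (-13*14)/2 = (½)*(-182) = -91)
X = 8 (X = 2 + 6 = 8)
f*150 + X = -91*150 + 8 = -13650 + 8 = -13642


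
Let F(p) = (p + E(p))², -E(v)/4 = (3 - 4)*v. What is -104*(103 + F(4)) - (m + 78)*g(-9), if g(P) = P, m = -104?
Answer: -52546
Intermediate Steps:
E(v) = 4*v (E(v) = -4*(3 - 4)*v = -(-4)*v = 4*v)
F(p) = 25*p² (F(p) = (p + 4*p)² = (5*p)² = 25*p²)
-104*(103 + F(4)) - (m + 78)*g(-9) = -104*(103 + 25*4²) - (-104 + 78)*(-9) = -104*(103 + 25*16) - (-26)*(-9) = -104*(103 + 400) - 1*234 = -104*503 - 234 = -52312 - 234 = -52546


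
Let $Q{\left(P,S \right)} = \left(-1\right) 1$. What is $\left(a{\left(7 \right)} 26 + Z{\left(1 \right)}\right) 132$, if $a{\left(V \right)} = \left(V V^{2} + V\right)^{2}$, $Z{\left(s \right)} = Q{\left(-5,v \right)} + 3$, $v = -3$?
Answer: $420420264$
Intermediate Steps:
$Q{\left(P,S \right)} = -1$
$Z{\left(s \right)} = 2$ ($Z{\left(s \right)} = -1 + 3 = 2$)
$a{\left(V \right)} = \left(V + V^{3}\right)^{2}$ ($a{\left(V \right)} = \left(V^{3} + V\right)^{2} = \left(V + V^{3}\right)^{2}$)
$\left(a{\left(7 \right)} 26 + Z{\left(1 \right)}\right) 132 = \left(7^{2} \left(1 + 7^{2}\right)^{2} \cdot 26 + 2\right) 132 = \left(49 \left(1 + 49\right)^{2} \cdot 26 + 2\right) 132 = \left(49 \cdot 50^{2} \cdot 26 + 2\right) 132 = \left(49 \cdot 2500 \cdot 26 + 2\right) 132 = \left(122500 \cdot 26 + 2\right) 132 = \left(3185000 + 2\right) 132 = 3185002 \cdot 132 = 420420264$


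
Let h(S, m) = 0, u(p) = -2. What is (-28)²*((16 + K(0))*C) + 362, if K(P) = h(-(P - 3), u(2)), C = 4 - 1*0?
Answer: 50538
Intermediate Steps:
C = 4 (C = 4 + 0 = 4)
K(P) = 0
(-28)²*((16 + K(0))*C) + 362 = (-28)²*((16 + 0)*4) + 362 = 784*(16*4) + 362 = 784*64 + 362 = 50176 + 362 = 50538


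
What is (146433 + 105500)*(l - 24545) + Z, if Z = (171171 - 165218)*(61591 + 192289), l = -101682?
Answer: -30289399151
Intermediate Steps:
Z = 1511347640 (Z = 5953*253880 = 1511347640)
(146433 + 105500)*(l - 24545) + Z = (146433 + 105500)*(-101682 - 24545) + 1511347640 = 251933*(-126227) + 1511347640 = -31800746791 + 1511347640 = -30289399151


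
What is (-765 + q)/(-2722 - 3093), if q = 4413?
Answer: -3648/5815 ≈ -0.62734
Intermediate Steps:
(-765 + q)/(-2722 - 3093) = (-765 + 4413)/(-2722 - 3093) = 3648/(-5815) = 3648*(-1/5815) = -3648/5815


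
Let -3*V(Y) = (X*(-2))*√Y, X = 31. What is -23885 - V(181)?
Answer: -23885 - 62*√181/3 ≈ -24163.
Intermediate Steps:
V(Y) = 62*√Y/3 (V(Y) = -31*(-2)*√Y/3 = -(-62)*√Y/3 = 62*√Y/3)
-23885 - V(181) = -23885 - 62*√181/3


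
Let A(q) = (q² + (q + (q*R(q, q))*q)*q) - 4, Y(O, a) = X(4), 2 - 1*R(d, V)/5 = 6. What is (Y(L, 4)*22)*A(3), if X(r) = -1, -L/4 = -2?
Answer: 11572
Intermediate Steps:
R(d, V) = -20 (R(d, V) = 10 - 5*6 = 10 - 30 = -20)
L = 8 (L = -4*(-2) = 8)
Y(O, a) = -1
A(q) = -4 + q² + q*(q - 20*q²) (A(q) = (q² + (q + (q*(-20))*q)*q) - 4 = (q² + (q + (-20*q)*q)*q) - 4 = (q² + (q - 20*q²)*q) - 4 = (q² + q*(q - 20*q²)) - 4 = -4 + q² + q*(q - 20*q²))
(Y(L, 4)*22)*A(3) = (-1*22)*(-4 - 20*3³ + 2*3²) = -22*(-4 - 20*27 + 2*9) = -22*(-4 - 540 + 18) = -22*(-526) = 11572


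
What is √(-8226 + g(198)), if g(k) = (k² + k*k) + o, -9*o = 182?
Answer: 4*√39466/3 ≈ 264.88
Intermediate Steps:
o = -182/9 (o = -⅑*182 = -182/9 ≈ -20.222)
g(k) = -182/9 + 2*k² (g(k) = (k² + k*k) - 182/9 = (k² + k²) - 182/9 = 2*k² - 182/9 = -182/9 + 2*k²)
√(-8226 + g(198)) = √(-8226 + (-182/9 + 2*198²)) = √(-8226 + (-182/9 + 2*39204)) = √(-8226 + (-182/9 + 78408)) = √(-8226 + 705490/9) = √(631456/9) = 4*√39466/3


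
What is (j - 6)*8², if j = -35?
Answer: -2624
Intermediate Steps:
(j - 6)*8² = (-35 - 6)*8² = -41*64 = -2624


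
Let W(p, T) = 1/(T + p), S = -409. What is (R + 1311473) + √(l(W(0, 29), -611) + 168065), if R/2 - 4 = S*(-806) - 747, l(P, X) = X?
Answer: 1969295 + 3*√18606 ≈ 1.9697e+6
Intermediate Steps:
R = 657822 (R = 8 + 2*(-409*(-806) - 747) = 8 + 2*(329654 - 747) = 8 + 2*328907 = 8 + 657814 = 657822)
(R + 1311473) + √(l(W(0, 29), -611) + 168065) = (657822 + 1311473) + √(-611 + 168065) = 1969295 + √167454 = 1969295 + 3*√18606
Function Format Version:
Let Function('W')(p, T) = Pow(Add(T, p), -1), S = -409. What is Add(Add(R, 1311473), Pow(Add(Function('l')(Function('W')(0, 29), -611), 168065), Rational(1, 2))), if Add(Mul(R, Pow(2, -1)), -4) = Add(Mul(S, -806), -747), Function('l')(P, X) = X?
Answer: Add(1969295, Mul(3, Pow(18606, Rational(1, 2)))) ≈ 1.9697e+6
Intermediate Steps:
R = 657822 (R = Add(8, Mul(2, Add(Mul(-409, -806), -747))) = Add(8, Mul(2, Add(329654, -747))) = Add(8, Mul(2, 328907)) = Add(8, 657814) = 657822)
Add(Add(R, 1311473), Pow(Add(Function('l')(Function('W')(0, 29), -611), 168065), Rational(1, 2))) = Add(Add(657822, 1311473), Pow(Add(-611, 168065), Rational(1, 2))) = Add(1969295, Pow(167454, Rational(1, 2))) = Add(1969295, Mul(3, Pow(18606, Rational(1, 2))))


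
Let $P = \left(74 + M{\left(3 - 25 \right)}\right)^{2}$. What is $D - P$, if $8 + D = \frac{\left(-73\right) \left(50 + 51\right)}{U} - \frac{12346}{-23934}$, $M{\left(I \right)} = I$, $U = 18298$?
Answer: $- \frac{593827793329}{218972166} \approx -2711.9$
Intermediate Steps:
$D = - \frac{1727056465}{218972166}$ ($D = -8 + \left(\frac{\left(-73\right) \left(50 + 51\right)}{18298} - \frac{12346}{-23934}\right) = -8 + \left(\left(-73\right) 101 \cdot \frac{1}{18298} - - \frac{6173}{11967}\right) = -8 + \left(\left(-7373\right) \frac{1}{18298} + \frac{6173}{11967}\right) = -8 + \left(- \frac{7373}{18298} + \frac{6173}{11967}\right) = -8 + \frac{24720863}{218972166} = - \frac{1727056465}{218972166} \approx -7.8871$)
$P = 2704$ ($P = \left(74 + \left(3 - 25\right)\right)^{2} = \left(74 - 22\right)^{2} = 52^{2} = 2704$)
$D - P = - \frac{1727056465}{218972166} - 2704 = - \frac{593827793329}{218972166}$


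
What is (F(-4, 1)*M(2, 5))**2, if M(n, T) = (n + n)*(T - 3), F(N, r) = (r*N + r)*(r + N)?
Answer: 5184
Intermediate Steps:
F(N, r) = (N + r)*(r + N*r) (F(N, r) = (N*r + r)*(N + r) = (r + N*r)*(N + r) = (N + r)*(r + N*r))
M(n, T) = 2*n*(-3 + T) (M(n, T) = (2*n)*(-3 + T) = 2*n*(-3 + T))
(F(-4, 1)*M(2, 5))**2 = ((1*(-4 + 1 + (-4)**2 - 4*1))*(2*2*(-3 + 5)))**2 = ((1*(-4 + 1 + 16 - 4))*(2*2*2))**2 = ((1*9)*8)**2 = (9*8)**2 = 72**2 = 5184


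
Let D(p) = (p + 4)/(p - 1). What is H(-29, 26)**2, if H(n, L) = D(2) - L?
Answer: 400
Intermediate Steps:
D(p) = (4 + p)/(-1 + p)
H(n, L) = 6 - L (H(n, L) = (4 + 2)/(-1 + 2) - L = 6/1 - L = 1*6 - L = 6 - L)
H(-29, 26)**2 = (6 - 1*26)**2 = (6 - 26)**2 = (-20)**2 = 400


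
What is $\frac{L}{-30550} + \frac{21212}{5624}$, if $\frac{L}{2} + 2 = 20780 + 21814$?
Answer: $\frac{21118973}{21476650} \approx 0.98335$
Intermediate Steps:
$L = 85184$ ($L = -4 + 2 \left(20780 + 21814\right) = -4 + 2 \cdot 42594 = -4 + 85188 = 85184$)
$\frac{L}{-30550} + \frac{21212}{5624} = \frac{85184}{-30550} + \frac{21212}{5624} = 85184 \left(- \frac{1}{30550}\right) + 21212 \cdot \frac{1}{5624} = - \frac{42592}{15275} + \frac{5303}{1406} = \frac{21118973}{21476650}$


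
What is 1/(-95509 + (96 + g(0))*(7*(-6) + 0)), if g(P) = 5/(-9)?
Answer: -3/298553 ≈ -1.0048e-5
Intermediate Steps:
g(P) = -5/9 (g(P) = 5*(-1/9) = -5/9)
1/(-95509 + (96 + g(0))*(7*(-6) + 0)) = 1/(-95509 + (96 - 5/9)*(7*(-6) + 0)) = 1/(-95509 + 859*(-42 + 0)/9) = 1/(-95509 + (859/9)*(-42)) = 1/(-95509 - 12026/3) = 1/(-298553/3) = -3/298553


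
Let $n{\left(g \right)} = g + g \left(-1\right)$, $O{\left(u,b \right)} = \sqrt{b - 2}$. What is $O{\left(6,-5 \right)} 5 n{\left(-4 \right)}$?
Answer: $0$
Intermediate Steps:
$O{\left(u,b \right)} = \sqrt{-2 + b}$
$n{\left(g \right)} = 0$ ($n{\left(g \right)} = g - g = 0$)
$O{\left(6,-5 \right)} 5 n{\left(-4 \right)} = \sqrt{-2 - 5} \cdot 5 \cdot 0 = \sqrt{-7} \cdot 5 \cdot 0 = i \sqrt{7} \cdot 5 \cdot 0 = 5 i \sqrt{7} \cdot 0 = 0$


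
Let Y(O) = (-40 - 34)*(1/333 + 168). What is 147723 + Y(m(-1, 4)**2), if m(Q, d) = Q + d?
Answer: 1217617/9 ≈ 1.3529e+5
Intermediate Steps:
Y(O) = -111890/9 (Y(O) = -74*(1/333 + 168) = -74*55945/333 = -111890/9)
147723 + Y(m(-1, 4)**2) = 147723 - 111890/9 = 1217617/9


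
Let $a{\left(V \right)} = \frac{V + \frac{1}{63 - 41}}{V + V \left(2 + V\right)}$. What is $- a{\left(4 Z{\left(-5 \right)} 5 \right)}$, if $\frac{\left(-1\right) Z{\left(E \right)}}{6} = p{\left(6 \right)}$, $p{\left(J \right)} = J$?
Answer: $\frac{15839}{11357280} \approx 0.0013946$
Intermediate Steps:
$Z{\left(E \right)} = -36$ ($Z{\left(E \right)} = \left(-6\right) 6 = -36$)
$a{\left(V \right)} = \frac{\frac{1}{22} + V}{V + V \left(2 + V\right)}$ ($a{\left(V \right)} = \frac{V + \frac{1}{22}}{V + V \left(2 + V\right)} = \frac{\frac{1}{22} + V}{V + V \left(2 + V\right)}$)
$- a{\left(4 Z{\left(-5 \right)} 5 \right)} = - \frac{\frac{1}{22} + 4 \left(-36\right) 5}{4 \left(-36\right) 5 \left(3 + 4 \left(-36\right) 5\right)} = - \frac{\frac{1}{22} - 720}{\left(-144\right) 5 \left(3 - 720\right)} = - \frac{\frac{1}{22} - 720}{\left(-720\right) \left(3 - 720\right)} = - \frac{\left(-1\right) \left(-15839\right)}{720 \left(-717\right) 22} = - \frac{\left(-1\right) \left(-1\right) \left(-15839\right)}{720 \cdot 717 \cdot 22} = \left(-1\right) \left(- \frac{15839}{11357280}\right) = \frac{15839}{11357280}$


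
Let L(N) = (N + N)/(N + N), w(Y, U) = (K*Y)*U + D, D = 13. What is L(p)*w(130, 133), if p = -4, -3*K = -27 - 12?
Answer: 224783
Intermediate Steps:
K = 13 (K = -(-27 - 12)/3 = -⅓*(-39) = 13)
w(Y, U) = 13 + 13*U*Y (w(Y, U) = (13*Y)*U + 13 = 13*U*Y + 13 = 13 + 13*U*Y)
L(N) = 1 (L(N) = (2*N)/((2*N)) = (2*N)*(1/(2*N)) = 1)
L(p)*w(130, 133) = 1*(13 + 13*133*130) = 1*(13 + 224770) = 1*224783 = 224783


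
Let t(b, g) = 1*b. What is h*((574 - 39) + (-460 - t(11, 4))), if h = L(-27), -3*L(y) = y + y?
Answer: 1152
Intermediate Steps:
t(b, g) = b
L(y) = -2*y/3 (L(y) = -(y + y)/3 = -2*y/3)
h = 18 (h = -⅔*(-27) = 18)
h*((574 - 39) + (-460 - t(11, 4))) = 18*((574 - 39) + (-460 - 1*11)) = 18*(535 + (-460 - 11)) = 18*(535 - 471) = 18*64 = 1152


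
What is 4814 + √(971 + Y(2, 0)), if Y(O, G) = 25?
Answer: 4814 + 2*√249 ≈ 4845.6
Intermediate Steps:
4814 + √(971 + Y(2, 0)) = 4814 + √(971 + 25) = 4814 + √996 = 4814 + 2*√249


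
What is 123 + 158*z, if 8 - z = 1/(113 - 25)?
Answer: 60949/44 ≈ 1385.2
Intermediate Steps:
z = 703/88 (z = 8 - 1/(113 - 25) = 8 - 1/88 = 703/88 ≈ 7.9886)
123 + 158*z = 123 + 158*(703/88) = 123 + 55537/44 = 60949/44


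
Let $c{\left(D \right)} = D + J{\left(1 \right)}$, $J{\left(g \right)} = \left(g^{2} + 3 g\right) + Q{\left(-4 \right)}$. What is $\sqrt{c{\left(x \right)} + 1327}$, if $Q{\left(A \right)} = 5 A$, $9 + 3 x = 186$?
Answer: $\sqrt{1370} \approx 37.013$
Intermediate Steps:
$x = 59$ ($x = -3 + \frac{1}{3} \cdot 186 = -3 + 62 = 59$)
$J{\left(g \right)} = -20 + g^{2} + 3 g$ ($J{\left(g \right)} = \left(g^{2} + 3 g\right) + 5 \left(-4\right) = \left(g^{2} + 3 g\right) - 20 = -20 + g^{2} + 3 g$)
$c{\left(D \right)} = -16 + D$ ($c{\left(D \right)} = D + \left(-20 + 1^{2} + 3 \cdot 1\right) = D + \left(-20 + 1 + 3\right) = D - 16 = -16 + D$)
$\sqrt{c{\left(x \right)} + 1327} = \sqrt{\left(-16 + 59\right) + 1327} = \sqrt{43 + 1327} = \sqrt{1370}$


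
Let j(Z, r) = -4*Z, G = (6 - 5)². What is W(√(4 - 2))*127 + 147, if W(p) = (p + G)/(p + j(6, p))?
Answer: 40538/287 - 3175*√2/574 ≈ 133.42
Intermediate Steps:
G = 1 (G = 1² = 1)
W(p) = (1 + p)/(-24 + p) (W(p) = (p + 1)/(p - 4*6) = (1 + p)/(p - 24) = (1 + p)/(-24 + p))
W(√(4 - 2))*127 + 147 = ((1 + √(4 - 2))/(-24 + √(4 - 2)))*127 + 147 = ((1 + √2)/(-24 + √2))*127 + 147 = 127*(1 + √2)/(-24 + √2) + 147 = 147 + 127*(1 + √2)/(-24 + √2)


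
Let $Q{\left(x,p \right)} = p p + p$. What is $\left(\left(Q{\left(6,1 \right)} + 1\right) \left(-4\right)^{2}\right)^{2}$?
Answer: $2304$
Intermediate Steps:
$Q{\left(x,p \right)} = p + p^{2}$ ($Q{\left(x,p \right)} = p^{2} + p = p + p^{2}$)
$\left(\left(Q{\left(6,1 \right)} + 1\right) \left(-4\right)^{2}\right)^{2} = \left(\left(1 \left(1 + 1\right) + 1\right) \left(-4\right)^{2}\right)^{2} = \left(\left(1 \cdot 2 + 1\right) 16\right)^{2} = \left(\left(2 + 1\right) 16\right)^{2} = \left(3 \cdot 16\right)^{2} = 48^{2} = 2304$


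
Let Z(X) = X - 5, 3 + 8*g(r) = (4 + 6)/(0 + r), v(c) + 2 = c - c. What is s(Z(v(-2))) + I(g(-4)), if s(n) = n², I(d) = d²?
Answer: 12665/256 ≈ 49.473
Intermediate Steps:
v(c) = -2 (v(c) = -2 + (c - c) = -2 + 0 = -2)
g(r) = -3/8 + 5/(4*r) (g(r) = -3/8 + ((4 + 6)/(0 + r))/8 = -3/8 + (10/r)/8 = -3/8 + 5/(4*r))
Z(X) = -5 + X
s(Z(v(-2))) + I(g(-4)) = (-5 - 2)² + ((⅛)*(10 - 3*(-4))/(-4))² = (-7)² + ((⅛)*(-¼)*(10 + 12))² = 49 + ((⅛)*(-¼)*22)² = 49 + (-11/16)² = 49 + 121/256 = 12665/256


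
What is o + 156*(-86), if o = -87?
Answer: -13503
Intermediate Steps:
o + 156*(-86) = -87 + 156*(-86) = -87 - 13416 = -13503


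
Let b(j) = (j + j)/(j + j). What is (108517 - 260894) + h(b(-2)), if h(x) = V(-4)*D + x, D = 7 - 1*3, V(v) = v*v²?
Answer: -152632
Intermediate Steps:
b(j) = 1 (b(j) = (2*j)/((2*j)) = (2*j)*(1/(2*j)) = 1)
V(v) = v³
D = 4 (D = 7 - 3 = 4)
h(x) = -256 + x (h(x) = (-4)³*4 + x = -64*4 + x = -256 + x)
(108517 - 260894) + h(b(-2)) = (108517 - 260894) + (-256 + 1) = -152377 - 255 = -152632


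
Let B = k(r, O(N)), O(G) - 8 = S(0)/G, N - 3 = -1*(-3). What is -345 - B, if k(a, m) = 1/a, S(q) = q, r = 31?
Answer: -10696/31 ≈ -345.03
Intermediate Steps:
N = 6 (N = 3 - 1*(-3) = 3 + 3 = 6)
O(G) = 8 (O(G) = 8 + 0/G = 8 + 0 = 8)
B = 1/31 ≈ 0.032258
-345 - B = -345 - 1*1/31 = -345 - 1/31 = -10696/31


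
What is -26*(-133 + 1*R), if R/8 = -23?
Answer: 8242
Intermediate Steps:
R = -184 (R = 8*(-23) = -184)
-26*(-133 + 1*R) = -26*(-133 + 1*(-184)) = -26*(-133 - 184) = -26*(-317) = 8242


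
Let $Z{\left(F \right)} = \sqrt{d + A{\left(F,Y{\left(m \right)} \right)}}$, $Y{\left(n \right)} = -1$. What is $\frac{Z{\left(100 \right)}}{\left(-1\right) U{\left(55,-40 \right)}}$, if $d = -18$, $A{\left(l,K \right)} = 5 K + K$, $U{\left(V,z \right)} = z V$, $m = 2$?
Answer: $\frac{i \sqrt{6}}{1100} \approx 0.0022268 i$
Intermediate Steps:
$U{\left(V,z \right)} = V z$
$A{\left(l,K \right)} = 6 K$
$Z{\left(F \right)} = 2 i \sqrt{6}$ ($Z{\left(F \right)} = \sqrt{-18 + 6 \left(-1\right)} = \sqrt{-18 - 6} = \sqrt{-24} = 2 i \sqrt{6}$)
$\frac{Z{\left(100 \right)}}{\left(-1\right) U{\left(55,-40 \right)}} = \frac{2 i \sqrt{6}}{\left(-1\right) 55 \left(-40\right)} = \frac{2 i \sqrt{6}}{\left(-1\right) \left(-2200\right)} = \frac{2 i \sqrt{6}}{2200} = 2 i \sqrt{6} \cdot \frac{1}{2200} = \frac{i \sqrt{6}}{1100}$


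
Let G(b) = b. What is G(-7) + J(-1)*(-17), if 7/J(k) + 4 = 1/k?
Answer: 84/5 ≈ 16.800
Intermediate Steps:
J(k) = 7/(-4 + 1/k)
G(-7) + J(-1)*(-17) = -7 - 7*(-1)/(-1 + 4*(-1))*(-17) = -7 - 7*(-1)/(-1 - 4)*(-17) = -7 - 7*(-1)/(-5)*(-17) = -7 - 7*(-1)*(-⅕)*(-17) = -7 - 7/5*(-17) = -7 + 119/5 = 84/5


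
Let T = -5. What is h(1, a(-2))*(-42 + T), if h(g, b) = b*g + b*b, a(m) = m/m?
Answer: -94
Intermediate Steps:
a(m) = 1
h(g, b) = b² + b*g (h(g, b) = b*g + b² = b² + b*g)
h(1, a(-2))*(-42 + T) = (1*(1 + 1))*(-42 - 5) = (1*2)*(-47) = 2*(-47) = -94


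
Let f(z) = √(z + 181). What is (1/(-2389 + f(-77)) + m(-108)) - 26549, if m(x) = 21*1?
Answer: -151401054965/5707217 - 2*√26/5707217 ≈ -26528.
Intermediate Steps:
f(z) = √(181 + z)
m(x) = 21
(1/(-2389 + f(-77)) + m(-108)) - 26549 = (1/(-2389 + √(181 - 77)) + 21) - 26549 = (1/(-2389 + √104) + 21) - 26549 = (1/(-2389 + 2*√26) + 21) - 26549 = (21 + 1/(-2389 + 2*√26)) - 26549 = -26528 + 1/(-2389 + 2*√26)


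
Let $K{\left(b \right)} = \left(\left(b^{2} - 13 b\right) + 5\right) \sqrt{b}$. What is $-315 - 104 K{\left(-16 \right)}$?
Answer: $-315 - 195104 i \approx -315.0 - 1.951 \cdot 10^{5} i$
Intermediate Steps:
$K{\left(b \right)} = \sqrt{b} \left(5 + b^{2} - 13 b\right)$ ($K{\left(b \right)} = \left(5 + b^{2} - 13 b\right) \sqrt{b} = \sqrt{b} \left(5 + b^{2} - 13 b\right)$)
$-315 - 104 K{\left(-16 \right)} = -315 - 104 \sqrt{-16} \left(5 + \left(-16\right)^{2} - -208\right) = -315 - 104 \cdot 4 i \left(5 + 256 + 208\right) = -315 - 104 \cdot 4 i 469 = -315 - 104 \cdot 1876 i = -315 - 195104 i$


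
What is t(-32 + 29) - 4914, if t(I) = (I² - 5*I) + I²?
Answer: -4881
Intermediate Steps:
t(I) = -5*I + 2*I²
t(-32 + 29) - 4914 = (-32 + 29)*(-5 + 2*(-32 + 29)) - 4914 = -3*(-5 + 2*(-3)) - 4914 = -3*(-5 - 6) - 4914 = -3*(-11) - 4914 = 33 - 4914 = -4881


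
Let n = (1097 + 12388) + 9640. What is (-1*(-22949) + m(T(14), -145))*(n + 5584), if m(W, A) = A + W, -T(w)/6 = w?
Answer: 652268480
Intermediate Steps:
T(w) = -6*w
n = 23125 (n = 13485 + 9640 = 23125)
(-1*(-22949) + m(T(14), -145))*(n + 5584) = (-1*(-22949) + (-145 - 6*14))*(23125 + 5584) = (22949 + (-145 - 84))*28709 = (22949 - 229)*28709 = 22720*28709 = 652268480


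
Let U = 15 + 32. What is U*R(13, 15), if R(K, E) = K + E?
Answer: 1316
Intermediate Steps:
R(K, E) = E + K
U = 47
U*R(13, 15) = 47*(15 + 13) = 47*28 = 1316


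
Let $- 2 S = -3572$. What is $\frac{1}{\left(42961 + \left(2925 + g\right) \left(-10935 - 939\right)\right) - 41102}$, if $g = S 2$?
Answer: $- \frac{1}{77143519} \approx -1.2963 \cdot 10^{-8}$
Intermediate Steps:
$S = 1786$ ($S = \left(- \frac{1}{2}\right) \left(-3572\right) = 1786$)
$g = 3572$ ($g = 1786 \cdot 2 = 3572$)
$\frac{1}{\left(42961 + \left(2925 + g\right) \left(-10935 - 939\right)\right) - 41102} = \frac{1}{\left(42961 + \left(2925 + 3572\right) \left(-10935 - 939\right)\right) - 41102} = \frac{1}{\left(42961 + 6497 \left(-11874\right)\right) - 41102} = \frac{1}{\left(42961 - 77145378\right) - 41102} = \frac{1}{-77102417 - 41102} = \frac{1}{-77143519} = - \frac{1}{77143519}$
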